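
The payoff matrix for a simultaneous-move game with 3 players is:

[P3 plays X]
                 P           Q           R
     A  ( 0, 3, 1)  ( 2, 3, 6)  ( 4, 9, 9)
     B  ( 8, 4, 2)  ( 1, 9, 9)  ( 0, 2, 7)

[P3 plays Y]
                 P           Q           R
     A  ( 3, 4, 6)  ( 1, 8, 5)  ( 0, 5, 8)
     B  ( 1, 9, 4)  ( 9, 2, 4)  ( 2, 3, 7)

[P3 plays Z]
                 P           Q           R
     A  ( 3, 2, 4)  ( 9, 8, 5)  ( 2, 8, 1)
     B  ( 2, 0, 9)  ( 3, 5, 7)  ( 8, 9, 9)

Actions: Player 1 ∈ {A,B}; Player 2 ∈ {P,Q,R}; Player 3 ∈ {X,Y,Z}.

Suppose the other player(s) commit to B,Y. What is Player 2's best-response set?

u_2(P vs B,Y) = 9
u_2(Q vs B,Y) = 2
u_2(R vs B,Y) = 3
max payoff 9 at {P}

P2 best: {P}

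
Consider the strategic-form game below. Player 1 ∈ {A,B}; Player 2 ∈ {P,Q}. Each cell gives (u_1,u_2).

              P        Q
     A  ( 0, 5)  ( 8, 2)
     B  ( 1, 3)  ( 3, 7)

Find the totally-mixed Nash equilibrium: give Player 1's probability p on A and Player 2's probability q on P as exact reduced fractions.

(p,q) = (4/7, 5/6)

P1 indiff ⇒ q·0+(1-q)·8 = q·1+(1-q)·3 ⇒ q(-1) = (1-q)(-5) ⇒ q = 5/6
P2 indiff ⇒ p·5+(1-p)·3 = p·2+(1-p)·7 ⇒ p(3) = (1-p)(4) ⇒ p = 4/7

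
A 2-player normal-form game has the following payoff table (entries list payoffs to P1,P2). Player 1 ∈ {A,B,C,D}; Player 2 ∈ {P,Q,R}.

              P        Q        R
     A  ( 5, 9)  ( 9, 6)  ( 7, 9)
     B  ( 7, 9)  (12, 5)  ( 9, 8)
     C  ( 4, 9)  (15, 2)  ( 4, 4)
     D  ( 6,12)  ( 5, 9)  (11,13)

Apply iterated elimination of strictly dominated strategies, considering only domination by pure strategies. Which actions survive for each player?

P1 drop A (B beats it: P:7>5 Q:12>9 R:9>7)
P2 drop Q (P beats it: B:9>5 C:9>2 D:12>9)
P1 drop C (B beats it: P:7>4 R:9>4)
P1→{B,D} P2→{P,R}

IESDS → P1:{B,D} P2:{P,R}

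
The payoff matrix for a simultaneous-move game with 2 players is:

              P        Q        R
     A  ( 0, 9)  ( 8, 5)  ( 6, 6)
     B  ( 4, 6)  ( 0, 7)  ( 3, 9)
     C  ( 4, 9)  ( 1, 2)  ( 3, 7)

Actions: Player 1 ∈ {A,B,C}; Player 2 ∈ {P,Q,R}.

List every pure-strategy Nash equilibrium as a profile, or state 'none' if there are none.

PSNE = {(C,P)}

(A,P): not NE [P1→C gives 4>0]
(A,Q): not NE [P2→P gives 9>5]
(A,R): not NE [P2→P gives 9>6]
(B,P): not NE [P2→R gives 9>6]
(B,Q): not NE [P1→A gives 8>0; P2→R gives 9>7]
(B,R): not NE [P1→A gives 6>3]
(C,P): NE
(C,Q): not NE [P1→A gives 8>1; P2→P gives 9>2]
(C,R): not NE [P1→A gives 6>3; P2→P gives 9>7]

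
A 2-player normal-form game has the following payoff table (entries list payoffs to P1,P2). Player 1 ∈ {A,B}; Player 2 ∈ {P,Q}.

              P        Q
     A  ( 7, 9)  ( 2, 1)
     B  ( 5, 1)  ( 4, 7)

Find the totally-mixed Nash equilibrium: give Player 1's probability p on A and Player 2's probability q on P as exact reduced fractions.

P1 mixes 3/7 on A; P2 mixes 1/2 on P

P1 indiff ⇒ q·7+(1-q)·2 = q·5+(1-q)·4 ⇒ q(2) = (1-q)(2) ⇒ q = 1/2
P2 indiff ⇒ p·9+(1-p)·1 = p·1+(1-p)·7 ⇒ p(8) = (1-p)(6) ⇒ p = 3/7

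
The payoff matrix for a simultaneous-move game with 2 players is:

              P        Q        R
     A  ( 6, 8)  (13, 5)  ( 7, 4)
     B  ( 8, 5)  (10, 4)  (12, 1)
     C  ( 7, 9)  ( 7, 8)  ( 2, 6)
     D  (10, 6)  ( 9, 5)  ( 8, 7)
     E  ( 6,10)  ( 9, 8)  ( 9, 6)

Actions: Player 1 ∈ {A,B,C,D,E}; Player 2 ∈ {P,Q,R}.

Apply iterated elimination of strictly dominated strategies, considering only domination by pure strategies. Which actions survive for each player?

IESDS → P1:{B,D} P2:{P,R}

P1 drop C (B beats it: P:8>7 Q:10>7 R:12>2)
P1 drop E (B beats it: P:8>6 Q:10>9 R:12>9)
P2 drop Q (P beats it: A:8>5 B:5>4 D:6>5)
P1 drop A (B beats it: P:8>6 R:12>7)
P1→{B,D} P2→{P,R}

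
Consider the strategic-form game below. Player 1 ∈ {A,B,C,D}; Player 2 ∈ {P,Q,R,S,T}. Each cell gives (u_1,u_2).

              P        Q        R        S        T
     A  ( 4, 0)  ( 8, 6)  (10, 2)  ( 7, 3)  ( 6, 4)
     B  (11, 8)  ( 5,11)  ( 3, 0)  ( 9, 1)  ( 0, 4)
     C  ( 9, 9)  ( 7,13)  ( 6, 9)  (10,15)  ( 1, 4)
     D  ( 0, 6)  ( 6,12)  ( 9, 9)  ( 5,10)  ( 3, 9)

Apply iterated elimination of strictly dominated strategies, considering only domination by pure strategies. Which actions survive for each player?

Survivors P1:{A,C} P2:{Q,S}

P1 drop D (A beats it: P:4>0 Q:8>6 R:10>9 S:7>5 T:6>3)
P2 drop P (Q beats it: A:6>0 B:11>8 C:13>9)
P1 drop B (C beats it: Q:7>5 R:6>3 S:10>9 T:1>0)
P2 drop R (Q beats it: A:6>2 C:13>9)
P2 drop T (Q beats it: A:6>4 C:13>4)
P1→{A,C} P2→{Q,S}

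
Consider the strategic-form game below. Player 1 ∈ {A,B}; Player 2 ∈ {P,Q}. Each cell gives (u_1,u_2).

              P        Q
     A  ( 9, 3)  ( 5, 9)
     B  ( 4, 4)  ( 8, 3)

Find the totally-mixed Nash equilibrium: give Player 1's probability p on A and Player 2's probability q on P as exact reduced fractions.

(p,q) = (1/7, 3/8)

P1 indiff ⇒ q·9+(1-q)·5 = q·4+(1-q)·8 ⇒ q(5) = (1-q)(3) ⇒ q = 3/8
P2 indiff ⇒ p·3+(1-p)·4 = p·9+(1-p)·3 ⇒ p(-6) = (1-p)(-1) ⇒ p = 1/7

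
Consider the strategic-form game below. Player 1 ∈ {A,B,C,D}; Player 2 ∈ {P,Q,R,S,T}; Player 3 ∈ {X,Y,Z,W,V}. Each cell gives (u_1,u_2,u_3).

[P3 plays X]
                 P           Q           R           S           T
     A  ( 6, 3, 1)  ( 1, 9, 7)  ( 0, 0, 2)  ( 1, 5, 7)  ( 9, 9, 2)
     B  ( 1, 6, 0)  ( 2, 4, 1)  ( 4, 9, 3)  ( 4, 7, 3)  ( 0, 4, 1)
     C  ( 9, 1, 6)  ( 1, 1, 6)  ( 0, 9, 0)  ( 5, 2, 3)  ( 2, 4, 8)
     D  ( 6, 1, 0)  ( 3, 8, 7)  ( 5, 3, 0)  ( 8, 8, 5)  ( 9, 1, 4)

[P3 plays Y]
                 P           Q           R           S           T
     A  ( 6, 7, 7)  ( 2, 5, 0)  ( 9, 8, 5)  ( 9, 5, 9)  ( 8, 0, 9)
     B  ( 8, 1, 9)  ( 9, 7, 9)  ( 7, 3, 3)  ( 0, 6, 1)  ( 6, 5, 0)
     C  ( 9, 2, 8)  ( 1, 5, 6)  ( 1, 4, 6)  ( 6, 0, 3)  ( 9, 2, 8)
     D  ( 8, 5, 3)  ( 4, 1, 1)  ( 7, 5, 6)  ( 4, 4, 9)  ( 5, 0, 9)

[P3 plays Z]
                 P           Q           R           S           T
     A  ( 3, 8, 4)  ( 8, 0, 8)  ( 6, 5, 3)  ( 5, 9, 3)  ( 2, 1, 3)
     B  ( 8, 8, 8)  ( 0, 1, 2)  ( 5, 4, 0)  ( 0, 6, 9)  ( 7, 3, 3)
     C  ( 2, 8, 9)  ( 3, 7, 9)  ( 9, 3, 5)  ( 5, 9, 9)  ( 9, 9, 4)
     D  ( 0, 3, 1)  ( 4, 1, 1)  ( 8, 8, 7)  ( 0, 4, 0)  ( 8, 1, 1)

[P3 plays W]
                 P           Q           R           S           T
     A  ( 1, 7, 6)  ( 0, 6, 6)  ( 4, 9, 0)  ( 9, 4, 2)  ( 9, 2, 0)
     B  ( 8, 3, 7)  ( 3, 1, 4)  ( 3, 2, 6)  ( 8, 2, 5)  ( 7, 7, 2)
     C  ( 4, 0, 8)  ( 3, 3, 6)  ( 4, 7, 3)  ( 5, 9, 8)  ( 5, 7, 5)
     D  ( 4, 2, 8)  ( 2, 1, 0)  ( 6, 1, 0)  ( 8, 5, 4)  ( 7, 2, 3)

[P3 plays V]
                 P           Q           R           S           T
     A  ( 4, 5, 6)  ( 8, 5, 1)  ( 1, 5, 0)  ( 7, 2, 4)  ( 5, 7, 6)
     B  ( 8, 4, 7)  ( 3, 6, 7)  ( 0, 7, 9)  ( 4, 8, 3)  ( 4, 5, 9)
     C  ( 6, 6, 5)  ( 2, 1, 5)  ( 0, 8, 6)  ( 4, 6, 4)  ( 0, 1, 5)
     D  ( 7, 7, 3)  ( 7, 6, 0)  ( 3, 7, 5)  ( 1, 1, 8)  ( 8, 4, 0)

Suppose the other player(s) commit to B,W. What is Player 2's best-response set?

u_2(P vs B,W) = 3
u_2(Q vs B,W) = 1
u_2(R vs B,W) = 2
u_2(S vs B,W) = 2
u_2(T vs B,W) = 7
max payoff 7 at {T}

argmax u_2 = {T}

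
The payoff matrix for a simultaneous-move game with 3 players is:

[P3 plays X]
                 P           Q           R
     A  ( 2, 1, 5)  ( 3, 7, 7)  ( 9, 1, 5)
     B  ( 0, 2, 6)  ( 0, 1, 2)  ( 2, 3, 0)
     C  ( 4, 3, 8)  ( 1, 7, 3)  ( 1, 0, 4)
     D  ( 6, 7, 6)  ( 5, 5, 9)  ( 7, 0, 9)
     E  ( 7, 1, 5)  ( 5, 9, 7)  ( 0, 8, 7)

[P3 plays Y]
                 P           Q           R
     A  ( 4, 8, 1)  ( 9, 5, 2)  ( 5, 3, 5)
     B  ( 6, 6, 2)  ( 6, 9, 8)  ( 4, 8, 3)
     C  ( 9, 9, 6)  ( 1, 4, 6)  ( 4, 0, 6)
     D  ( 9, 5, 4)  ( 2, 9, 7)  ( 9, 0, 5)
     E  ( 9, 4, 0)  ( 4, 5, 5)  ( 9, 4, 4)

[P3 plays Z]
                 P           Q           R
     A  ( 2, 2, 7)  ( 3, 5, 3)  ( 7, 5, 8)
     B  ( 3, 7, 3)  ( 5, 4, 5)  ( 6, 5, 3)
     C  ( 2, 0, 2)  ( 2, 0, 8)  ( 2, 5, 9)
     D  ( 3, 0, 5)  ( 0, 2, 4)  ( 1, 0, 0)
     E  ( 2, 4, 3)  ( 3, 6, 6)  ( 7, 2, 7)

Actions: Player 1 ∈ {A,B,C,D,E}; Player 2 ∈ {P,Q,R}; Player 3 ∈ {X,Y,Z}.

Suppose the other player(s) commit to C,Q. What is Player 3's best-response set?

P3 best: {Z}

u_3(X vs C,Q) = 3
u_3(Y vs C,Q) = 6
u_3(Z vs C,Q) = 8
max payoff 8 at {Z}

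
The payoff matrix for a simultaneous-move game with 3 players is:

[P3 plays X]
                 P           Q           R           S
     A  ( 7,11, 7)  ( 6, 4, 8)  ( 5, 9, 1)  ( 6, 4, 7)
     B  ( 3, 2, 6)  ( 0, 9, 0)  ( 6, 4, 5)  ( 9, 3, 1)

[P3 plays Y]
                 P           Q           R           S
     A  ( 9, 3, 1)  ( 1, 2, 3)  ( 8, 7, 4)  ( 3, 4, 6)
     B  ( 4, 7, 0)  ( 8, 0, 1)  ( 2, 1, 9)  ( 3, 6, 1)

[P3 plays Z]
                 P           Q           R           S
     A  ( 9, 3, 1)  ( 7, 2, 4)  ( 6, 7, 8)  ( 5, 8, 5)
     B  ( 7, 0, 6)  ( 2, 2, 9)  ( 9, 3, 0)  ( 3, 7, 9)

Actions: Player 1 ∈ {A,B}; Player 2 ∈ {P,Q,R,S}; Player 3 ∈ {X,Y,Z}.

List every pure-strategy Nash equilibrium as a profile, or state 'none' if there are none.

NE set: (A,P,X)

(A,P,X): NE
(A,P,Y): not NE [P2→R gives 7>3; P3→X gives 7>1]
(A,P,Z): not NE [P2→S gives 8>3; P3→X gives 7>1]
(A,Q,X): not NE [P2→P gives 11>4]
(A,Q,Y): not NE [P1→B gives 8>1; P2→R gives 7>2; P3→X gives 8>3]
(A,Q,Z): not NE [P2→S gives 8>2; P3→X gives 8>4]
(A,R,X): not NE [P1→B gives 6>5; P2→P gives 11>9; P3→Z gives 8>1]
(A,R,Y): not NE [P3→Z gives 8>4]
(A,R,Z): not NE [P1→B gives 9>6; P2→S gives 8>7]
(A,S,X): not NE [P1→B gives 9>6; P2→P gives 11>4]
(A,S,Y): not NE [P2→R gives 7>4; P3→X gives 7>6]
(A,S,Z): not NE [P3→X gives 7>5]
(B,P,X): not NE [P1→A gives 7>3; P2→Q gives 9>2]
(B,P,Y): not NE [P1→A gives 9>4; P3→Z gives 6>0]
(B,P,Z): not NE [P1→A gives 9>7; P2→S gives 7>0]
(B,Q,X): not NE [P1→A gives 6>0; P3→Z gives 9>0]
(B,Q,Y): not NE [P2→P gives 7>0; P3→Z gives 9>1]
(B,Q,Z): not NE [P1→A gives 7>2; P2→S gives 7>2]
(B,R,X): not NE [P2→Q gives 9>4; P3→Y gives 9>5]
(B,R,Y): not NE [P1→A gives 8>2; P2→P gives 7>1]
(B,R,Z): not NE [P2→S gives 7>3; P3→Y gives 9>0]
(B,S,X): not NE [P2→Q gives 9>3; P3→Z gives 9>1]
(B,S,Y): not NE [P2→P gives 7>6; P3→Z gives 9>1]
(B,S,Z): not NE [P1→A gives 5>3]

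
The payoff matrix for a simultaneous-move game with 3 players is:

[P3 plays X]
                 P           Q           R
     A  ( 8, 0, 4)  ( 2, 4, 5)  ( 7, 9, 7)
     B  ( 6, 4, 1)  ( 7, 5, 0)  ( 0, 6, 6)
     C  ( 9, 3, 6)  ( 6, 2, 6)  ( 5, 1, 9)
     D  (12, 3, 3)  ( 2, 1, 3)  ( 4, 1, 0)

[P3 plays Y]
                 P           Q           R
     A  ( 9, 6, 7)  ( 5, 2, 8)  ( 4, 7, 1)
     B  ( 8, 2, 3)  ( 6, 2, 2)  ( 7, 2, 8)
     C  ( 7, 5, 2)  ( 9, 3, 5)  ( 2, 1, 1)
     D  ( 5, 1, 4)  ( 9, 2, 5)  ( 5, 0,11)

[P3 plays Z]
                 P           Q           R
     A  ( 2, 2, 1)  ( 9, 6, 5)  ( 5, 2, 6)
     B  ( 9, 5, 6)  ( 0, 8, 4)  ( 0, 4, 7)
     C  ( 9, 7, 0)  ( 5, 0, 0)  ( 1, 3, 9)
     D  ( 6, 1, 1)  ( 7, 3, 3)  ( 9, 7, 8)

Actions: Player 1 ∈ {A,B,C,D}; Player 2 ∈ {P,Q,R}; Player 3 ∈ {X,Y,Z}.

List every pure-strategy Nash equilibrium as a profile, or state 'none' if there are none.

(A,P,X): not NE [P1→D gives 12>8; P2→R gives 9>0; P3→Y gives 7>4]
(A,P,Y): not NE [P2→R gives 7>6]
(A,P,Z): not NE [P1→C gives 9>2; P2→Q gives 6>2; P3→Y gives 7>1]
(A,Q,X): not NE [P1→B gives 7>2; P2→R gives 9>4; P3→Y gives 8>5]
(A,Q,Y): not NE [P1→D gives 9>5; P2→R gives 7>2]
(A,Q,Z): not NE [P3→Y gives 8>5]
(A,R,X): NE
(A,R,Y): not NE [P1→B gives 7>4; P3→X gives 7>1]
(A,R,Z): not NE [P1→D gives 9>5; P2→Q gives 6>2; P3→X gives 7>6]
(B,P,X): not NE [P1→D gives 12>6; P2→R gives 6>4; P3→Z gives 6>1]
(B,P,Y): not NE [P1→A gives 9>8; P3→Z gives 6>3]
(B,P,Z): not NE [P2→Q gives 8>5]
(B,Q,X): not NE [P2→R gives 6>5; P3→Z gives 4>0]
(B,Q,Y): not NE [P1→D gives 9>6; P3→Z gives 4>2]
(B,Q,Z): not NE [P1→A gives 9>0]
(B,R,X): not NE [P1→A gives 7>0; P3→Y gives 8>6]
(B,R,Y): NE
(B,R,Z): not NE [P1→D gives 9>0; P2→Q gives 8>4; P3→Y gives 8>7]
(C,P,X): not NE [P1→D gives 12>9]
(C,P,Y): not NE [P1→A gives 9>7; P3→X gives 6>2]
(C,P,Z): not NE [P3→X gives 6>0]
(C,Q,X): not NE [P1→B gives 7>6; P2→P gives 3>2]
(C,Q,Y): not NE [P2→P gives 5>3; P3→X gives 6>5]
(C,Q,Z): not NE [P1→A gives 9>5; P2→P gives 7>0; P3→X gives 6>0]
(C,R,X): not NE [P1→A gives 7>5; P2→P gives 3>1]
(C,R,Y): not NE [P1→B gives 7>2; P2→P gives 5>1; P3→Z gives 9>1]
(C,R,Z): not NE [P1→D gives 9>1; P2→P gives 7>3]
(D,P,X): not NE [P3→Y gives 4>3]
(D,P,Y): not NE [P1→A gives 9>5; P2→Q gives 2>1]
(D,P,Z): not NE [P1→C gives 9>6; P2→R gives 7>1; P3→Y gives 4>1]
(D,Q,X): not NE [P1→B gives 7>2; P2→P gives 3>1; P3→Y gives 5>3]
(D,Q,Y): NE
(D,Q,Z): not NE [P1→A gives 9>7; P2→R gives 7>3; P3→Y gives 5>3]
(D,R,X): not NE [P1→A gives 7>4; P2→P gives 3>1; P3→Y gives 11>0]
(D,R,Y): not NE [P1→B gives 7>5; P2→Q gives 2>0]
(D,R,Z): not NE [P3→Y gives 11>8]

PSNE = {(A,R,X), (B,R,Y), (D,Q,Y)}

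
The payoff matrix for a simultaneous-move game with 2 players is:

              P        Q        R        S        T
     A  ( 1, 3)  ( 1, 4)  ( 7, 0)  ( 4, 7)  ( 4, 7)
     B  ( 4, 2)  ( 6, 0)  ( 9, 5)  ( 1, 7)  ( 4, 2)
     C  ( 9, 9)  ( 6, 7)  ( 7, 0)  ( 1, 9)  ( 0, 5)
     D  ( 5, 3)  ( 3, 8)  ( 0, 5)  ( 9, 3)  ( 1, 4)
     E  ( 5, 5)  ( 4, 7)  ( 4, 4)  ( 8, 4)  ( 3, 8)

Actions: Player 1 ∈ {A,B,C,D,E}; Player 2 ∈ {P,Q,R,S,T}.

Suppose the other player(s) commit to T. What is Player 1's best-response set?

u_1(A vs T) = 4
u_1(B vs T) = 4
u_1(C vs T) = 0
u_1(D vs T) = 1
u_1(E vs T) = 3
max payoff 4 at {A,B}

P1 best: {A,B}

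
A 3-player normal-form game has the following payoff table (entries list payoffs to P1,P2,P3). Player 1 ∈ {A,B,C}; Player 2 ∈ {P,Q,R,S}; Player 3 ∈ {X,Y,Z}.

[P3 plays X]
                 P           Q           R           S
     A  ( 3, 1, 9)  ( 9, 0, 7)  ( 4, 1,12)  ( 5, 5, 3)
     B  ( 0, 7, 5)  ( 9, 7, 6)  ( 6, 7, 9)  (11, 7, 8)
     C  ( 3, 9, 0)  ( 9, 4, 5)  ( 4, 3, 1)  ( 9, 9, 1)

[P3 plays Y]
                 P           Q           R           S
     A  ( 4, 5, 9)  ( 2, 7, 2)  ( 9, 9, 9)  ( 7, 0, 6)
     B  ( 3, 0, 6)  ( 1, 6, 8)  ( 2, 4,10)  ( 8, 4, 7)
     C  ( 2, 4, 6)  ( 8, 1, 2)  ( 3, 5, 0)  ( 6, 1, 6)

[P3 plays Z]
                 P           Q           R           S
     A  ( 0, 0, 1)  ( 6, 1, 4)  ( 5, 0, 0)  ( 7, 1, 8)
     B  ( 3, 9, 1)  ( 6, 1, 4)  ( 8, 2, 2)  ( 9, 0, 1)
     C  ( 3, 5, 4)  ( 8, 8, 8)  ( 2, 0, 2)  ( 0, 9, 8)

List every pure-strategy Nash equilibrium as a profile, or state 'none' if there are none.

(A,P,X): not NE [P2→S gives 5>1]
(A,P,Y): not NE [P2→R gives 9>5]
(A,P,Z): not NE [P1→C gives 3>0; P2→S gives 1>0; P3→Y gives 9>1]
(A,Q,X): not NE [P2→S gives 5>0]
(A,Q,Y): not NE [P1→C gives 8>2; P2→R gives 9>7; P3→X gives 7>2]
(A,Q,Z): not NE [P1→C gives 8>6; P3→X gives 7>4]
(A,R,X): not NE [P1→B gives 6>4; P2→S gives 5>1]
(A,R,Y): not NE [P3→X gives 12>9]
(A,R,Z): not NE [P1→B gives 8>5; P2→S gives 1>0; P3→X gives 12>0]
(A,S,X): not NE [P1→B gives 11>5; P3→Z gives 8>3]
(A,S,Y): not NE [P1→B gives 8>7; P2→R gives 9>0; P3→Z gives 8>6]
(A,S,Z): not NE [P1→B gives 9>7]
(B,P,X): not NE [P1→C gives 3>0; P3→Y gives 6>5]
(B,P,Y): not NE [P1→A gives 4>3; P2→Q gives 6>0]
(B,P,Z): not NE [P3→Y gives 6>1]
(B,Q,X): not NE [P3→Y gives 8>6]
(B,Q,Y): not NE [P1→C gives 8>1]
(B,Q,Z): not NE [P1→C gives 8>6; P2→P gives 9>1; P3→Y gives 8>4]
(B,R,X): not NE [P3→Y gives 10>9]
(B,R,Y): not NE [P1→A gives 9>2; P2→Q gives 6>4]
(B,R,Z): not NE [P2→P gives 9>2; P3→Y gives 10>2]
(B,S,X): NE
(B,S,Y): not NE [P2→Q gives 6>4; P3→X gives 8>7]
(B,S,Z): not NE [P2→P gives 9>0; P3→X gives 8>1]
(C,P,X): not NE [P3→Y gives 6>0]
(C,P,Y): not NE [P1→A gives 4>2; P2→R gives 5>4]
(C,P,Z): not NE [P2→S gives 9>5; P3→Y gives 6>4]
(C,Q,X): not NE [P2→S gives 9>4; P3→Z gives 8>5]
(C,Q,Y): not NE [P2→R gives 5>1; P3→Z gives 8>2]
(C,Q,Z): not NE [P2→S gives 9>8]
(C,R,X): not NE [P1→B gives 6>4; P2→S gives 9>3; P3→Z gives 2>1]
(C,R,Y): not NE [P1→A gives 9>3; P3→Z gives 2>0]
(C,R,Z): not NE [P1→B gives 8>2; P2→S gives 9>0]
(C,S,X): not NE [P1→B gives 11>9; P3→Z gives 8>1]
(C,S,Y): not NE [P1→B gives 8>6; P2→R gives 5>1; P3→Z gives 8>6]
(C,S,Z): not NE [P1→B gives 9>0]

NE set: (B,S,X)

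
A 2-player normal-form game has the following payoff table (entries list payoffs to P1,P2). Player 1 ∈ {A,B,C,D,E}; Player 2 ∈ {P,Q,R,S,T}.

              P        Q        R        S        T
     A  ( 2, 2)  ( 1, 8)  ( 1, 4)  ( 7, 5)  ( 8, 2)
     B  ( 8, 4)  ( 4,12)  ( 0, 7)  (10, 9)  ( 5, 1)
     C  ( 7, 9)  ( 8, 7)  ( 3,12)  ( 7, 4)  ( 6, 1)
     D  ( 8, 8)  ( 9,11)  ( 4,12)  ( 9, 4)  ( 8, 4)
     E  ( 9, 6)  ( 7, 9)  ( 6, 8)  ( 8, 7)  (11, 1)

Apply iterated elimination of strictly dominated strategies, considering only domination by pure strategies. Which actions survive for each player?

IESDS → P1:{D,E} P2:{Q,R}

P1 drop A (E beats it: P:9>2 Q:7>1 R:6>1 S:8>7 T:11>8)
P1 drop C (D beats it: P:8>7 Q:9>8 R:4>3 S:9>7 T:8>6)
P2 drop P (Q beats it: B:12>4 D:11>8 E:9>6)
P2 drop S (Q beats it: B:12>9 D:11>4 E:9>7)
P1 drop B (D beats it: Q:9>4 R:4>0 T:8>5)
P2 drop T (Q beats it: D:11>4 E:9>1)
P1→{D,E} P2→{Q,R}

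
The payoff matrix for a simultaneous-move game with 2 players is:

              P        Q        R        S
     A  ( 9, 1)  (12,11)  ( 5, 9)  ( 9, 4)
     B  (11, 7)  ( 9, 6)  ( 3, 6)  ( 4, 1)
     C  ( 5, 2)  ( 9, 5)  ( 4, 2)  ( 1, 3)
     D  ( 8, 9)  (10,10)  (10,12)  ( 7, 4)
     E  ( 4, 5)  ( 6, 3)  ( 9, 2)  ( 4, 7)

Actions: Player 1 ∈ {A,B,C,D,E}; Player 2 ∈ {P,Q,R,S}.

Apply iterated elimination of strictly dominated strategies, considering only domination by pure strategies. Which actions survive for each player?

IESDS → P1:{A,B,D} P2:{P,Q,R}

P1 drop C (A beats it: P:9>5 Q:12>9 R:5>4 S:9>1)
P1 drop E (D beats it: P:8>4 Q:10>6 R:10>9 S:7>4)
P2 drop S (Q beats it: A:11>4 B:6>1 D:10>4)
P1→{A,B,D} P2→{P,Q,R}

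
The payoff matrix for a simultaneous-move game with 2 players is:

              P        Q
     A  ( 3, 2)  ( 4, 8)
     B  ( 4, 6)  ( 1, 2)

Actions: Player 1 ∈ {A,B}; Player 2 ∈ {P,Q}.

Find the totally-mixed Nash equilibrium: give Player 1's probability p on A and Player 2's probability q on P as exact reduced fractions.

P1 indiff ⇒ q·3+(1-q)·4 = q·4+(1-q)·1 ⇒ q(-1) = (1-q)(-3) ⇒ q = 3/4
P2 indiff ⇒ p·2+(1-p)·6 = p·8+(1-p)·2 ⇒ p(-6) = (1-p)(-4) ⇒ p = 2/5

P1 mixes 2/5 on A; P2 mixes 3/4 on P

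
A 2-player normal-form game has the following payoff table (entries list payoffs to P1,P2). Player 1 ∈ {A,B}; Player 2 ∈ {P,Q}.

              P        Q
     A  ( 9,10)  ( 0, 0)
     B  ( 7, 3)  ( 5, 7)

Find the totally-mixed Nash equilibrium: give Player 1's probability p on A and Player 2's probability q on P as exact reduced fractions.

p=2/7, q=5/7

P1 indiff ⇒ q·9+(1-q)·0 = q·7+(1-q)·5 ⇒ q(2) = (1-q)(5) ⇒ q = 5/7
P2 indiff ⇒ p·10+(1-p)·3 = p·0+(1-p)·7 ⇒ p(10) = (1-p)(4) ⇒ p = 2/7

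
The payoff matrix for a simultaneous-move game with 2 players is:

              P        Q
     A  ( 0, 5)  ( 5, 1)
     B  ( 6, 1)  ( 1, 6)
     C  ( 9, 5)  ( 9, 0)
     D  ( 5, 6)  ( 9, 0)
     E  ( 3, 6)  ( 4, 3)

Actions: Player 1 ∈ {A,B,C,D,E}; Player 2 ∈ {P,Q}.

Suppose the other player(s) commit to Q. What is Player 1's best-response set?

u_1(A vs Q) = 5
u_1(B vs Q) = 1
u_1(C vs Q) = 9
u_1(D vs Q) = 9
u_1(E vs Q) = 4
max payoff 9 at {C,D}

P1 best: {C,D}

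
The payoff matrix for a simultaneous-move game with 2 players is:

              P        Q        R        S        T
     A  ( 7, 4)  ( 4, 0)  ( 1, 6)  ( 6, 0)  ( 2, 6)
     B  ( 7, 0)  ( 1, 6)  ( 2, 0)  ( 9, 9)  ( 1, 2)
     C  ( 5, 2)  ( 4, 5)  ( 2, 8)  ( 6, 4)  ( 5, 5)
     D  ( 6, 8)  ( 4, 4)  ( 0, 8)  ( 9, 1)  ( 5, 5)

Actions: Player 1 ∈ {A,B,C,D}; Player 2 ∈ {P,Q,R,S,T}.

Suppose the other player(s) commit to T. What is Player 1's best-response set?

u_1(A vs T) = 2
u_1(B vs T) = 1
u_1(C vs T) = 5
u_1(D vs T) = 5
max payoff 5 at {C,D}

BR_1 = {C,D}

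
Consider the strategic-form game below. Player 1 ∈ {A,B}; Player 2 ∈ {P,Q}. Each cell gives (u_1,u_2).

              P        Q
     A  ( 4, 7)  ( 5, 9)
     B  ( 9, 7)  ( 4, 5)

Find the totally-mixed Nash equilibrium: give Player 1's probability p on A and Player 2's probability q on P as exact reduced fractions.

P1 indiff ⇒ q·4+(1-q)·5 = q·9+(1-q)·4 ⇒ q(-5) = (1-q)(-1) ⇒ q = 1/6
P2 indiff ⇒ p·7+(1-p)·7 = p·9+(1-p)·5 ⇒ p(-2) = (1-p)(-2) ⇒ p = 1/2

p=1/2, q=1/6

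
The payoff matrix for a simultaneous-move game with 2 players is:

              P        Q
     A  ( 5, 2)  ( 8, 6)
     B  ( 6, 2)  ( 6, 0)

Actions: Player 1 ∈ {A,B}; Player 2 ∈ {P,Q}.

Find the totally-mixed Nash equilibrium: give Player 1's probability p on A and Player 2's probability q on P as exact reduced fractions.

P1 mixes 1/3 on A; P2 mixes 2/3 on P

P1 indiff ⇒ q·5+(1-q)·8 = q·6+(1-q)·6 ⇒ q(-1) = (1-q)(-2) ⇒ q = 2/3
P2 indiff ⇒ p·2+(1-p)·2 = p·6+(1-p)·0 ⇒ p(-4) = (1-p)(-2) ⇒ p = 1/3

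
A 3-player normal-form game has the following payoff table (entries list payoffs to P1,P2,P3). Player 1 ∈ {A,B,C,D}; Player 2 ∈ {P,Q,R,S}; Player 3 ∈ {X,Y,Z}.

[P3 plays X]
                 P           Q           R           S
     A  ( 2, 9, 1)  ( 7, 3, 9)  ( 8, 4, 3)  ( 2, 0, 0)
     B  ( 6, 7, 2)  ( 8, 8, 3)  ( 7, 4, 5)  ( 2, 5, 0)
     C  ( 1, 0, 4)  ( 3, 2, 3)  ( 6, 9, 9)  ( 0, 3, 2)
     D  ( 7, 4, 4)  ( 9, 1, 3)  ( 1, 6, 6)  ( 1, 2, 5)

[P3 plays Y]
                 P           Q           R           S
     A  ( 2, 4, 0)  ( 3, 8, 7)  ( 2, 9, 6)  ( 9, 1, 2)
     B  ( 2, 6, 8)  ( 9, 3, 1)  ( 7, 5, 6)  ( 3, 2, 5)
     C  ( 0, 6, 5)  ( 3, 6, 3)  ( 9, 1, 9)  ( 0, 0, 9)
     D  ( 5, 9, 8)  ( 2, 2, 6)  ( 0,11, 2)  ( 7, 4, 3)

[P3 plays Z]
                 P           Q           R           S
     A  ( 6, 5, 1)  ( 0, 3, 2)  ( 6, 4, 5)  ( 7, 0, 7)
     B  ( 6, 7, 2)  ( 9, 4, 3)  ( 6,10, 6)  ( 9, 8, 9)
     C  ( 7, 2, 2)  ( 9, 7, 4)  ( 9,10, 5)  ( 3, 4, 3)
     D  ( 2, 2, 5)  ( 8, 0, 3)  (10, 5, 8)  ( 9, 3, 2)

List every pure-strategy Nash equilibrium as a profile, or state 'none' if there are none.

(A,P,X): not NE [P1→D gives 7>2]
(A,P,Y): not NE [P1→D gives 5>2; P2→R gives 9>4; P3→Z gives 1>0]
(A,P,Z): not NE [P1→C gives 7>6]
(A,Q,X): not NE [P1→D gives 9>7; P2→P gives 9>3]
(A,Q,Y): not NE [P1→B gives 9>3; P2→R gives 9>8; P3→X gives 9>7]
(A,Q,Z): not NE [P1→C gives 9>0; P2→P gives 5>3; P3→X gives 9>2]
(A,R,X): not NE [P2→P gives 9>4; P3→Y gives 6>3]
(A,R,Y): not NE [P1→C gives 9>2]
(A,R,Z): not NE [P1→D gives 10>6; P2→P gives 5>4; P3→Y gives 6>5]
(A,S,X): not NE [P2→P gives 9>0; P3→Z gives 7>0]
(A,S,Y): not NE [P2→R gives 9>1; P3→Z gives 7>2]
(A,S,Z): not NE [P1→D gives 9>7; P2→P gives 5>0]
(B,P,X): not NE [P1→D gives 7>6; P2→Q gives 8>7; P3→Y gives 8>2]
(B,P,Y): not NE [P1→D gives 5>2]
(B,P,Z): not NE [P1→C gives 7>6; P2→R gives 10>7; P3→Y gives 8>2]
(B,Q,X): not NE [P1→D gives 9>8]
(B,Q,Y): not NE [P2→P gives 6>3; P3→Z gives 3>1]
(B,Q,Z): not NE [P2→R gives 10>4]
(B,R,X): not NE [P1→A gives 8>7; P2→Q gives 8>4; P3→Z gives 6>5]
(B,R,Y): not NE [P1→C gives 9>7; P2→P gives 6>5]
(B,R,Z): not NE [P1→D gives 10>6]
(B,S,X): not NE [P2→Q gives 8>5; P3→Z gives 9>0]
(B,S,Y): not NE [P1→A gives 9>3; P2→P gives 6>2; P3→Z gives 9>5]
(B,S,Z): not NE [P2→R gives 10>8]
(C,P,X): not NE [P1→D gives 7>1; P2→R gives 9>0; P3→Y gives 5>4]
(C,P,Y): not NE [P1→D gives 5>0]
(C,P,Z): not NE [P2→R gives 10>2; P3→Y gives 5>2]
(C,Q,X): not NE [P1→D gives 9>3; P2→R gives 9>2; P3→Z gives 4>3]
(C,Q,Y): not NE [P1→B gives 9>3; P3→Z gives 4>3]
(C,Q,Z): not NE [P2→R gives 10>7]
(C,R,X): not NE [P1→A gives 8>6]
(C,R,Y): not NE [P2→Q gives 6>1]
(C,R,Z): not NE [P1→D gives 10>9; P3→Y gives 9>5]
(C,S,X): not NE [P1→B gives 2>0; P2→R gives 9>3; P3→Y gives 9>2]
(C,S,Y): not NE [P1→A gives 9>0; P2→Q gives 6>0]
(C,S,Z): not NE [P1→D gives 9>3; P2→R gives 10>4; P3→Y gives 9>3]
(D,P,X): not NE [P2→R gives 6>4; P3→Y gives 8>4]
(D,P,Y): not NE [P2→R gives 11>9]
(D,P,Z): not NE [P1→C gives 7>2; P2→R gives 5>2; P3→Y gives 8>5]
(D,Q,X): not NE [P2→R gives 6>1; P3→Y gives 6>3]
(D,Q,Y): not NE [P1→B gives 9>2; P2→R gives 11>2]
(D,Q,Z): not NE [P1→C gives 9>8; P2→R gives 5>0; P3→Y gives 6>3]
(D,R,X): not NE [P1→A gives 8>1; P3→Z gives 8>6]
(D,R,Y): not NE [P1→C gives 9>0; P3→Z gives 8>2]
(D,R,Z): NE
(D,S,X): not NE [P1→B gives 2>1; P2→R gives 6>2]
(D,S,Y): not NE [P1→A gives 9>7; P2→R gives 11>4; P3→X gives 5>3]
(D,S,Z): not NE [P2→R gives 5>3; P3→X gives 5>2]

NE set: (D,R,Z)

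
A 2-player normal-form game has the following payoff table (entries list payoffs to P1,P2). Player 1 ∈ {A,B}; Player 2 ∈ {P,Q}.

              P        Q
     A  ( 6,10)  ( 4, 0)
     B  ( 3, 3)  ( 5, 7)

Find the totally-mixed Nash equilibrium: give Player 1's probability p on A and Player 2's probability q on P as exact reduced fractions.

P1 indiff ⇒ q·6+(1-q)·4 = q·3+(1-q)·5 ⇒ q(3) = (1-q)(1) ⇒ q = 1/4
P2 indiff ⇒ p·10+(1-p)·3 = p·0+(1-p)·7 ⇒ p(10) = (1-p)(4) ⇒ p = 2/7

(p,q) = (2/7, 1/4)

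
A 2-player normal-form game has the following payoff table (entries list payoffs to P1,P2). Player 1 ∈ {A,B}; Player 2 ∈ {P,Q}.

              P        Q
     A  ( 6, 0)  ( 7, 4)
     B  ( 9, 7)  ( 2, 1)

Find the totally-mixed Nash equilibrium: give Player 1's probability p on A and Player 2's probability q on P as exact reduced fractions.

P1 indiff ⇒ q·6+(1-q)·7 = q·9+(1-q)·2 ⇒ q(-3) = (1-q)(-5) ⇒ q = 5/8
P2 indiff ⇒ p·0+(1-p)·7 = p·4+(1-p)·1 ⇒ p(-4) = (1-p)(-6) ⇒ p = 3/5

P1 mixes 3/5 on A; P2 mixes 5/8 on P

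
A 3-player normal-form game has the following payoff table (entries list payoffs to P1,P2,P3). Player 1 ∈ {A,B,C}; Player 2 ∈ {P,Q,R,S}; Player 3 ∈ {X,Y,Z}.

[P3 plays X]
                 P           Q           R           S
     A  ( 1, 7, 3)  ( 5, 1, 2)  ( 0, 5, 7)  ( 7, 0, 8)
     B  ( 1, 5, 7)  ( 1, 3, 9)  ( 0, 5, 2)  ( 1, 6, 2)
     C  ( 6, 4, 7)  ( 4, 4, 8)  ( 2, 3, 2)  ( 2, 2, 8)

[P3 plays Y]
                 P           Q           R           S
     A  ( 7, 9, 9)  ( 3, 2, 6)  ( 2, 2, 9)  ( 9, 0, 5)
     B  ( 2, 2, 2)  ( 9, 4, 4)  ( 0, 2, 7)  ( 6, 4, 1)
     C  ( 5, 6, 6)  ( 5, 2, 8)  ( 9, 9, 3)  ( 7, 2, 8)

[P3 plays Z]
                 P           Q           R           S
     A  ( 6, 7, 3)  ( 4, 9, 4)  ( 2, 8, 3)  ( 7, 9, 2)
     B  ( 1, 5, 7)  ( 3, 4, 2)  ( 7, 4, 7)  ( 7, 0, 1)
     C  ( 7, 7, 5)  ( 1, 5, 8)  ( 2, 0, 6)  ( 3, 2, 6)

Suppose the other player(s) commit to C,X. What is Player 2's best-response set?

u_2(P vs C,X) = 4
u_2(Q vs C,X) = 4
u_2(R vs C,X) = 3
u_2(S vs C,X) = 2
max payoff 4 at {P,Q}

BR_2 = {P,Q}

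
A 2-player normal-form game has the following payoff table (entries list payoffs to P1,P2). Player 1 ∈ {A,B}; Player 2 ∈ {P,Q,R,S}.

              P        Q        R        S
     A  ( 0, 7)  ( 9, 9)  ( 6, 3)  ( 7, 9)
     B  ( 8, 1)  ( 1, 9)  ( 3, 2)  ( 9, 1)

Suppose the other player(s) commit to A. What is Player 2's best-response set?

u_2(P vs A) = 7
u_2(Q vs A) = 9
u_2(R vs A) = 3
u_2(S vs A) = 9
max payoff 9 at {Q,S}

argmax u_2 = {Q,S}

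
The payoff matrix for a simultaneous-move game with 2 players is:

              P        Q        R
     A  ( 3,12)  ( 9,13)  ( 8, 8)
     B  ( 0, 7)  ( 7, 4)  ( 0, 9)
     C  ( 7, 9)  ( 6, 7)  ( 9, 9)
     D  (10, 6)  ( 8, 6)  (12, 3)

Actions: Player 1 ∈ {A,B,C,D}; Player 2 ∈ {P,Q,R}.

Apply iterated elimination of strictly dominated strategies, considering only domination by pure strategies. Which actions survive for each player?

P1 drop B (A beats it: P:3>0 Q:9>7 R:8>0)
P1 drop C (D beats it: P:10>7 Q:8>6 R:12>9)
P2 drop R (P beats it: A:12>8 D:6>3)
P1→{A,D} P2→{P,Q}

Survivors P1:{A,D} P2:{P,Q}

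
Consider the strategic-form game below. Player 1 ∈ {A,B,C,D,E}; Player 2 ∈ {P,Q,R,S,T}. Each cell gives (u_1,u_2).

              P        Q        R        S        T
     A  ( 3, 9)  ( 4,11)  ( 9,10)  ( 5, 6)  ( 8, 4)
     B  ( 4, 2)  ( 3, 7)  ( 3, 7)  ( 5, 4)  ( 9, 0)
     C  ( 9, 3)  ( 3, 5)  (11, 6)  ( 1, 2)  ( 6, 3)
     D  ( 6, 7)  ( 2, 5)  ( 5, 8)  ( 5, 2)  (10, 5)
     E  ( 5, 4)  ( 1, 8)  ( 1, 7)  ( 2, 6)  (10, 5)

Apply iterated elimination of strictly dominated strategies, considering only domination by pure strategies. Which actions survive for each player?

Remaining: P1:{A,C} P2:{Q,R}

P2 drop P (R beats it: A:10>9 B:7>2 C:6>3 D:8>7 E:7>4)
P2 drop S (Q beats it: A:11>6 B:7>4 C:5>2 D:5>2 E:8>6)
P2 drop T (R beats it: A:10>4 B:7>0 C:6>3 D:8>5 E:7>5)
P1 drop B (A beats it: Q:4>3 R:9>3)
P1 drop D (A beats it: Q:4>2 R:9>5)
P1 drop E (A beats it: Q:4>1 R:9>1)
P1→{A,C} P2→{Q,R}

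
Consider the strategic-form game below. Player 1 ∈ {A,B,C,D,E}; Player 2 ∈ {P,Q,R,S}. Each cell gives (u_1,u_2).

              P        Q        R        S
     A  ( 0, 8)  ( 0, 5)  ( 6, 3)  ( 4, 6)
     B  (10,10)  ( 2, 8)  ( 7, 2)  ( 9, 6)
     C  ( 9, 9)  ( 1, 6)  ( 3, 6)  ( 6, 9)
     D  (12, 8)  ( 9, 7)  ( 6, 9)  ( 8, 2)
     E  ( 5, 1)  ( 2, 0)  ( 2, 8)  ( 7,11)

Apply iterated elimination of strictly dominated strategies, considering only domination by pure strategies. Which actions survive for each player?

IESDS → P1:{B,D} P2:{P,R}

P1 drop A (B beats it: P:10>0 Q:2>0 R:7>6 S:9>4)
P1 drop C (B beats it: P:10>9 Q:2>1 R:7>3 S:9>6)
P1 drop E (D beats it: P:12>5 Q:9>2 R:6>2 S:8>7)
P2 drop Q (P beats it: B:10>8 D:8>7)
P2 drop S (P beats it: B:10>6 D:8>2)
P1→{B,D} P2→{P,R}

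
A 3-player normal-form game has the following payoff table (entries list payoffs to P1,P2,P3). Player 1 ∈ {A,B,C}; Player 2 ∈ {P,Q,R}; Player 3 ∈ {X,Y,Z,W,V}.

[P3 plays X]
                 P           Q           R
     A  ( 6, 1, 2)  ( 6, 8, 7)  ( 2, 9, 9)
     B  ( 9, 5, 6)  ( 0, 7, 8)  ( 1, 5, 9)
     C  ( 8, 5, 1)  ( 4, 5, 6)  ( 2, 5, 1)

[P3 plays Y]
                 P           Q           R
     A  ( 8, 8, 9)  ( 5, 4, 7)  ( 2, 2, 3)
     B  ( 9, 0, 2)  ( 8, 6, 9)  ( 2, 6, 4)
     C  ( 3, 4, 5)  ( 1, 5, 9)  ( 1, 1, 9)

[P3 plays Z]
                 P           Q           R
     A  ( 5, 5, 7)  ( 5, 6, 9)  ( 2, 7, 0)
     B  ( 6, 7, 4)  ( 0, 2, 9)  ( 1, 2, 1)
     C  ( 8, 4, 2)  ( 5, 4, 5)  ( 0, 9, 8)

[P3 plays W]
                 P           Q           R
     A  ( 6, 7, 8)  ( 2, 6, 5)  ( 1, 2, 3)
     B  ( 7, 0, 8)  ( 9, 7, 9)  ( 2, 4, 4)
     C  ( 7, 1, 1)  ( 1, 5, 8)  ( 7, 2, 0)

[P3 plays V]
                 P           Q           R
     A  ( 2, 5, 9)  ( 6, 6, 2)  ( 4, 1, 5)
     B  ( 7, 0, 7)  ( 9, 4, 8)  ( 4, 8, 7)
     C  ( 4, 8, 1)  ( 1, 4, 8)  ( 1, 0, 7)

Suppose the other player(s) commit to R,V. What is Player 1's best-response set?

BR_1 = {A,B}

u_1(A vs R,V) = 4
u_1(B vs R,V) = 4
u_1(C vs R,V) = 1
max payoff 4 at {A,B}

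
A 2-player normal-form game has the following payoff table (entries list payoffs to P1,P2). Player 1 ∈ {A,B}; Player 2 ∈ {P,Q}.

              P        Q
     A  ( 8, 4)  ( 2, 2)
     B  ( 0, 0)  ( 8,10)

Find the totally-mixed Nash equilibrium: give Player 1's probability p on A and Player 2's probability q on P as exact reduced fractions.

P1 indiff ⇒ q·8+(1-q)·2 = q·0+(1-q)·8 ⇒ q(8) = (1-q)(6) ⇒ q = 3/7
P2 indiff ⇒ p·4+(1-p)·0 = p·2+(1-p)·10 ⇒ p(2) = (1-p)(10) ⇒ p = 5/6

P1 mixes 5/6 on A; P2 mixes 3/7 on P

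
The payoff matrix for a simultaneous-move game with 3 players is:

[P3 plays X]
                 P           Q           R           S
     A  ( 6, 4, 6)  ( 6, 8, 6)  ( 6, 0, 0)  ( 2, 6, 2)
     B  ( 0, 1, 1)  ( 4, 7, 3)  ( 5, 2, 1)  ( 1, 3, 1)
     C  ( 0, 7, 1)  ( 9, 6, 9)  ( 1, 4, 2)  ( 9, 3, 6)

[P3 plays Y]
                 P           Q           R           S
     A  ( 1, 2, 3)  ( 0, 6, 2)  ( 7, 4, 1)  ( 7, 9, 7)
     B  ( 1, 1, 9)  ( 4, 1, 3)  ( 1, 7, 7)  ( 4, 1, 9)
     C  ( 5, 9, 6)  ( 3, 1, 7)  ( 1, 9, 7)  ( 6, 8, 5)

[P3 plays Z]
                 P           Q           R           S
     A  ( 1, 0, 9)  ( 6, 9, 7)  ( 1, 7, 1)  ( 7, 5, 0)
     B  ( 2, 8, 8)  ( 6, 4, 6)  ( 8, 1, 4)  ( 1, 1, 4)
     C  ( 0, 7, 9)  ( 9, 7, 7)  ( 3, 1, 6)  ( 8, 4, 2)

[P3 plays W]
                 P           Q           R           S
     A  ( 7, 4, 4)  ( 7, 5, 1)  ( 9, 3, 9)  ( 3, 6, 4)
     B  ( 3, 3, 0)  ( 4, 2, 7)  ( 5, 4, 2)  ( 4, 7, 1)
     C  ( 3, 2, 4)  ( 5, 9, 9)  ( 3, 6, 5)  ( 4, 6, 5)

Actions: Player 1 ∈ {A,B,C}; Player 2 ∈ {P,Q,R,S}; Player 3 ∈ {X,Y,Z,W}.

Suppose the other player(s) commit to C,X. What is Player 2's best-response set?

u_2(P vs C,X) = 7
u_2(Q vs C,X) = 6
u_2(R vs C,X) = 4
u_2(S vs C,X) = 3
max payoff 7 at {P}

argmax u_2 = {P}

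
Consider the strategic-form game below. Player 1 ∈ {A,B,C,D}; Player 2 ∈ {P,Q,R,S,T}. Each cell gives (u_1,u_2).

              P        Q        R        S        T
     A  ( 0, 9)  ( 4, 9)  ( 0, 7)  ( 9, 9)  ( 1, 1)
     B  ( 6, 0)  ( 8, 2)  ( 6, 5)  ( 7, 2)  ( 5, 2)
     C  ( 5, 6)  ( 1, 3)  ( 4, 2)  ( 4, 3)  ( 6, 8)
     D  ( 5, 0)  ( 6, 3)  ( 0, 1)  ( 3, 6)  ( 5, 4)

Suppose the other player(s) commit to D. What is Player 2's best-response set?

u_2(P vs D) = 0
u_2(Q vs D) = 3
u_2(R vs D) = 1
u_2(S vs D) = 6
u_2(T vs D) = 4
max payoff 6 at {S}

P2 best: {S}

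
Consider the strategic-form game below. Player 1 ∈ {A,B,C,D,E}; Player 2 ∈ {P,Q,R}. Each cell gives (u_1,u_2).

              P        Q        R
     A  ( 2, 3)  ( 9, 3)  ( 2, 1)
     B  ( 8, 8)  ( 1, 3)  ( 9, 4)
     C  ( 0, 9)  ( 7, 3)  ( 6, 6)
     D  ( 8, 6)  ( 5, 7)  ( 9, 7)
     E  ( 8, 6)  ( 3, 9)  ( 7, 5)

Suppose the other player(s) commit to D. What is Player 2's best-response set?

P2 best: {Q,R}

u_2(P vs D) = 6
u_2(Q vs D) = 7
u_2(R vs D) = 7
max payoff 7 at {Q,R}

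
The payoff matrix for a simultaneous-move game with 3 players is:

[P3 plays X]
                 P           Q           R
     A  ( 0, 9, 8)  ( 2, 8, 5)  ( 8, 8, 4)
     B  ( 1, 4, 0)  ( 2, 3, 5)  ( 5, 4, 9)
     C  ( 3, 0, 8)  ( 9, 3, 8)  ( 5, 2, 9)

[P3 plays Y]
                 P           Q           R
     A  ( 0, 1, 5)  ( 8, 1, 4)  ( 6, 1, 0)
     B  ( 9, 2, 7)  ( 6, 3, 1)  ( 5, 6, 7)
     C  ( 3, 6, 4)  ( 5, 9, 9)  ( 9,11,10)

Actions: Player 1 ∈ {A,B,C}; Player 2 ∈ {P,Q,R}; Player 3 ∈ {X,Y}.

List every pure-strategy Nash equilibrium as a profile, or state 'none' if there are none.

PSNE = {(C,R,Y)}

(A,P,X): not NE [P1→C gives 3>0]
(A,P,Y): not NE [P1→B gives 9>0; P3→X gives 8>5]
(A,Q,X): not NE [P1→C gives 9>2; P2→P gives 9>8]
(A,Q,Y): not NE [P3→X gives 5>4]
(A,R,X): not NE [P2→P gives 9>8]
(A,R,Y): not NE [P1→C gives 9>6; P3→X gives 4>0]
(B,P,X): not NE [P1→C gives 3>1; P3→Y gives 7>0]
(B,P,Y): not NE [P2→R gives 6>2]
(B,Q,X): not NE [P1→C gives 9>2; P2→R gives 4>3]
(B,Q,Y): not NE [P1→A gives 8>6; P2→R gives 6>3; P3→X gives 5>1]
(B,R,X): not NE [P1→A gives 8>5]
(B,R,Y): not NE [P1→C gives 9>5; P3→X gives 9>7]
(C,P,X): not NE [P2→Q gives 3>0]
(C,P,Y): not NE [P1→B gives 9>3; P2→R gives 11>6; P3→X gives 8>4]
(C,Q,X): not NE [P3→Y gives 9>8]
(C,Q,Y): not NE [P1→A gives 8>5; P2→R gives 11>9]
(C,R,X): not NE [P1→A gives 8>5; P2→Q gives 3>2; P3→Y gives 10>9]
(C,R,Y): NE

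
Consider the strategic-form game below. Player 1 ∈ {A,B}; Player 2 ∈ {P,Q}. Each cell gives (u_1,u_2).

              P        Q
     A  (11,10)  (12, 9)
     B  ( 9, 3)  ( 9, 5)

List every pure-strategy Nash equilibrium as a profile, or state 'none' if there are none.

PSNE = {(A,P)}

(A,P): NE
(A,Q): not NE [P2→P gives 10>9]
(B,P): not NE [P1→A gives 11>9; P2→Q gives 5>3]
(B,Q): not NE [P1→A gives 12>9]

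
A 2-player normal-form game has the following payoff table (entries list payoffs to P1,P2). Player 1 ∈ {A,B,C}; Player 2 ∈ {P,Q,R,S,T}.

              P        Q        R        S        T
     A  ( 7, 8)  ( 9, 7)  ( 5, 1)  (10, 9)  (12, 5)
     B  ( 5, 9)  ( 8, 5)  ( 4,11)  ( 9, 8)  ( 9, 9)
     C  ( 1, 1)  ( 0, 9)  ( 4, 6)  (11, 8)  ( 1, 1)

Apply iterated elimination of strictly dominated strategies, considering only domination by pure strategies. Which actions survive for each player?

Survivors P1:{A,C} P2:{Q,S}

P1 drop B (A beats it: P:7>5 Q:9>8 R:5>4 S:10>9 T:12>9)
P2 drop P (S beats it: A:9>8 C:8>1)
P2 drop R (Q beats it: A:7>1 C:9>6)
P2 drop T (Q beats it: A:7>5 C:9>1)
P1→{A,C} P2→{Q,S}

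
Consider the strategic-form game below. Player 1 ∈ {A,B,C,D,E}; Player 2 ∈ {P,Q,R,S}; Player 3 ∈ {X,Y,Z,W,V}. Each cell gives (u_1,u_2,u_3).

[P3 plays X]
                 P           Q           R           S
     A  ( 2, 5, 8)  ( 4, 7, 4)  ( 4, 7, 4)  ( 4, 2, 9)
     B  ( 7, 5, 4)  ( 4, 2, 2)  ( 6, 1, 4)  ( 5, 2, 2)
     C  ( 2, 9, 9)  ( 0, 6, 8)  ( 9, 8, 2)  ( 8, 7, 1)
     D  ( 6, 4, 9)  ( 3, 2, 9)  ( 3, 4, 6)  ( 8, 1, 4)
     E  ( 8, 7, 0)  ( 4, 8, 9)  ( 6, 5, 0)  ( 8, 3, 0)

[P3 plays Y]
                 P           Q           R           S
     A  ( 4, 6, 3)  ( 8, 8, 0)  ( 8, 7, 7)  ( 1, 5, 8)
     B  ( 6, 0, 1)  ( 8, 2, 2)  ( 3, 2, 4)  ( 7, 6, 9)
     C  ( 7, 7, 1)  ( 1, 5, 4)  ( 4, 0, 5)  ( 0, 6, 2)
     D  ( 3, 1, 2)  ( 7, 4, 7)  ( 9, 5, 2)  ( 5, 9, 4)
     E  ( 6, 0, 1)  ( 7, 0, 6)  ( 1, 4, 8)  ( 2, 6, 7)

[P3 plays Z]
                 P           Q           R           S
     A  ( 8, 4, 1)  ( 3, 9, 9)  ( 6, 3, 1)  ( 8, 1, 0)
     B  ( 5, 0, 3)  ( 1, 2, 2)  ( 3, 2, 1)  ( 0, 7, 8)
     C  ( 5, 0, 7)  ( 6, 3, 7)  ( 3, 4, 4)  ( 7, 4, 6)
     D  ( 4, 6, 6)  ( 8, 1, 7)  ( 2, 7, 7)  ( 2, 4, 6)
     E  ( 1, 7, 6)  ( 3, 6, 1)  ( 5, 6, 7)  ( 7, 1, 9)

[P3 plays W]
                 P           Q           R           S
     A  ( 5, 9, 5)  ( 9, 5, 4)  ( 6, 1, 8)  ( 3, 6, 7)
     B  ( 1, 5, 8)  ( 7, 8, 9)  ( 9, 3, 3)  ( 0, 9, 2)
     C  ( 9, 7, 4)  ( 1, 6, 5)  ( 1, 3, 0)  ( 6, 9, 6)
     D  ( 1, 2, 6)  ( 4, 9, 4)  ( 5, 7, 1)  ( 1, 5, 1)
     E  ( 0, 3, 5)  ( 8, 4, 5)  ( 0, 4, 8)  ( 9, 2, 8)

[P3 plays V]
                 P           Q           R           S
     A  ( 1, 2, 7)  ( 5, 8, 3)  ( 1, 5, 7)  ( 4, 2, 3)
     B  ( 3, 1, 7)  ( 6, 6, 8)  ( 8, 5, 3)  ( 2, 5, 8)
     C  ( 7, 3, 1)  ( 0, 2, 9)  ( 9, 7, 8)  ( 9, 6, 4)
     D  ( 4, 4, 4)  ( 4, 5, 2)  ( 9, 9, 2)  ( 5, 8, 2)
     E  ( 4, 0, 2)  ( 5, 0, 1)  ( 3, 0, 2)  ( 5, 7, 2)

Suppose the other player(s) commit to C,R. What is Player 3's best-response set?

P3 best: {V}

u_3(X vs C,R) = 2
u_3(Y vs C,R) = 5
u_3(Z vs C,R) = 4
u_3(W vs C,R) = 0
u_3(V vs C,R) = 8
max payoff 8 at {V}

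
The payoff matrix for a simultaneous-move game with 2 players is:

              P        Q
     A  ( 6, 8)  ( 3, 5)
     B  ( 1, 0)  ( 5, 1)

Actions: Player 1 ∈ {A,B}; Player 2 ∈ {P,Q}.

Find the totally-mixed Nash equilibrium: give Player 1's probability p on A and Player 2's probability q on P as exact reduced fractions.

P1 mixes 1/4 on A; P2 mixes 2/7 on P

P1 indiff ⇒ q·6+(1-q)·3 = q·1+(1-q)·5 ⇒ q(5) = (1-q)(2) ⇒ q = 2/7
P2 indiff ⇒ p·8+(1-p)·0 = p·5+(1-p)·1 ⇒ p(3) = (1-p)(1) ⇒ p = 1/4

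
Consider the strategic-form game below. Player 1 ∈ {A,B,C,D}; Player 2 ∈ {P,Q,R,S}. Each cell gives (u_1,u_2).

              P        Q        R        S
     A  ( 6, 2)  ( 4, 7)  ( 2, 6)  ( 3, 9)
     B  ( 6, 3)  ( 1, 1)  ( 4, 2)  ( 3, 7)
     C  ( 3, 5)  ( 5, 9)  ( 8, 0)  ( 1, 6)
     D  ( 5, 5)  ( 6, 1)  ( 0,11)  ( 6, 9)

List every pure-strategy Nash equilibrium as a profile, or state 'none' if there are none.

(A,P): not NE [P2→S gives 9>2]
(A,Q): not NE [P1→D gives 6>4; P2→S gives 9>7]
(A,R): not NE [P1→C gives 8>2; P2→S gives 9>6]
(A,S): not NE [P1→D gives 6>3]
(B,P): not NE [P2→S gives 7>3]
(B,Q): not NE [P1→D gives 6>1; P2→S gives 7>1]
(B,R): not NE [P1→C gives 8>4; P2→S gives 7>2]
(B,S): not NE [P1→D gives 6>3]
(C,P): not NE [P1→B gives 6>3; P2→Q gives 9>5]
(C,Q): not NE [P1→D gives 6>5]
(C,R): not NE [P2→Q gives 9>0]
(C,S): not NE [P1→D gives 6>1; P2→Q gives 9>6]
(D,P): not NE [P1→B gives 6>5; P2→R gives 11>5]
(D,Q): not NE [P2→R gives 11>1]
(D,R): not NE [P1→C gives 8>0]
(D,S): not NE [P2→R gives 11>9]

Equilibria: none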